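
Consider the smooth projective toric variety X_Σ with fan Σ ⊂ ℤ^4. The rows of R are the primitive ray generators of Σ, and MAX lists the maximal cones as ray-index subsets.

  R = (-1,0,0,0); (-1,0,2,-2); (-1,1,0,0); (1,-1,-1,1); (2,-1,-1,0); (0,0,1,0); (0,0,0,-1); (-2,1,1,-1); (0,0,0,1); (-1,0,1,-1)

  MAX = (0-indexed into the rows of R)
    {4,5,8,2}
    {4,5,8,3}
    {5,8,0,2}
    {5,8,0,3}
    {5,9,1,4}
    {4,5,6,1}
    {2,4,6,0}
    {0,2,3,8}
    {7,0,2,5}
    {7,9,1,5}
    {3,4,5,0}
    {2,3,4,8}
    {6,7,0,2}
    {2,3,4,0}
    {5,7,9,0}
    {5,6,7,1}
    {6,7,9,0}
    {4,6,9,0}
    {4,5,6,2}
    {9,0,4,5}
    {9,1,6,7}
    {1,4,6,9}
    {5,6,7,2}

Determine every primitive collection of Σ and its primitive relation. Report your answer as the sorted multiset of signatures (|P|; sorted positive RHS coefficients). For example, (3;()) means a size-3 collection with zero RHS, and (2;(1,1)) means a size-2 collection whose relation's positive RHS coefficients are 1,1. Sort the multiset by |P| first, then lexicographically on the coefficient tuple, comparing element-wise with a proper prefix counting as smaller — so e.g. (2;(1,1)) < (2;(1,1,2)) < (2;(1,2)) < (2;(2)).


Δ(Σ) — 10 vertices, 17 min non-faces:

  • {6,8}:  v_{6} + v_{8} = 0  so sig = (2;())
  • {2,9}:  v_{2} + v_{9} = v_{7}  so sig = (2;(1))
  • {3,7}:  v_{3} + v_{7} = v_{0}  so sig = (2;(1))
  • {4,7}:  v_{4} + v_{7} = v_{6}  so sig = (2;(1))
  • {1,8}:  v_{1} + v_{8} = v_{5} + v_{9}  so sig = (2;(1,1))
  • {3,6}:  v_{3} + v_{6} = v_{0} + v_{4}  so sig = (2;(1,1))
  • {8,9}:  v_{8} + v_{9} = v_{0} + v_{5}  so sig = (2;(1,1))
  • {1,2}:  v_{1} + v_{2} = v_{5} + v_{6} + v_{7}  so sig = (2;(1,1,1))
  • {7,8}:  v_{7} + v_{8} = v_{0} + v_{2} + v_{5}  so sig = (2;(1,1,1))
  • {1,3}:  v_{1} + v_{3} = v_{0} + v_{4} + v_{5} + v_{9}  so sig = (2;(1,1,1,1))
  • {3,9}:  v_{3} + v_{9} = 2·v_{0} + v_{4} + v_{5}  so sig = (2;(1,1,2))
  • {0,1}:  v_{0} + v_{1} = 2·v_{9}  so sig = (2;(2))
  • {0,4,8}:  v_{0} + v_{4} + v_{8} = v_{3}  so sig = (3;(1))
  • {0,5,6}:  v_{0} + v_{5} + v_{6} = v_{9}  so sig = (3;(1))
  • {2,3,5}:  v_{2} + v_{3} + v_{5} = v_{8}  so sig = (3;(1))
  • {5,6,9}:  v_{5} + v_{6} + v_{9} = v_{1}  so sig = (3;(1))
  • {0,2,4,5}:  v_{0} + v_{2} + v_{4} + v_{5} = 0  so sig = (4;())

Hence PRS(X_Σ) =
    |P|=2: 12 collections, coeffs (), (1), (1), (1), (1,1), (1,1), (1,1), (1,1,1), (1,1,1), (1,1,1,1), (1,1,2), (2)
    |P|=3: 4 collections, coeffs (1), (1), (1), (1)
    |P|=4: 1 collection, coeffs ()


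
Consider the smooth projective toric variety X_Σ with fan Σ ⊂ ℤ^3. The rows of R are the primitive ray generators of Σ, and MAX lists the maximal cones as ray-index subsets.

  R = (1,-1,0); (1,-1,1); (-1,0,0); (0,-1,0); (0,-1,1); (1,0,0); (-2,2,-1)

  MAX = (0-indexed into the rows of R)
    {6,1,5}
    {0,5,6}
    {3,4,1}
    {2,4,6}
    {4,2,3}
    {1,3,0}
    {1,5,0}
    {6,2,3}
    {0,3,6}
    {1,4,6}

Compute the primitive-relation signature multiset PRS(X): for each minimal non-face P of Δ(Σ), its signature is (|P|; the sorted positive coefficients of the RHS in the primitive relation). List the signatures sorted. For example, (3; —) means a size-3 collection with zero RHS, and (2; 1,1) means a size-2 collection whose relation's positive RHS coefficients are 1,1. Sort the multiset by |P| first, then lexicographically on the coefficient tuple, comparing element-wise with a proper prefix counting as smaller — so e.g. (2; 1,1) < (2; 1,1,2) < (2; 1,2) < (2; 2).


Minimal non-faces — 9 found among 7 rays, 10 max cones:

  P = {2,5}:  v_{2} + v_{5} = 0  →  sig = (2; —)
  P = {0,2}:  v_{0} + v_{2} = v_{3}  →  sig = (2; 1)
  P = {1,2}:  v_{1} + v_{2} = v_{4}  →  sig = (2; 1)
  P = {3,5}:  v_{3} + v_{5} = v_{0}  →  sig = (2; 1)
  P = {4,5}:  v_{4} + v_{5} = v_{1}  →  sig = (2; 1)
  P = {0,4}:  v_{0} + v_{4} = v_{1} + v_{3}  →  sig = (2; 1,1)
  P = {0,1,6}:  v_{0} + v_{1} + v_{6} = 0  →  sig = (3; —)
  P = {1,3,6}:  v_{1} + v_{3} + v_{6} = v_{2}  →  sig = (3; 1)
  P = {3,4,6}:  v_{3} + v_{4} + v_{6} = 2·v_{2}  →  sig = (3; 2)

Hence PRS(X_Σ) =
    (2; —)
    (2; 1)
    (2; 1)
    (2; 1)
    (2; 1)
    (2; 1,1)
    (3; —)
    (3; 1)
    (3; 2)


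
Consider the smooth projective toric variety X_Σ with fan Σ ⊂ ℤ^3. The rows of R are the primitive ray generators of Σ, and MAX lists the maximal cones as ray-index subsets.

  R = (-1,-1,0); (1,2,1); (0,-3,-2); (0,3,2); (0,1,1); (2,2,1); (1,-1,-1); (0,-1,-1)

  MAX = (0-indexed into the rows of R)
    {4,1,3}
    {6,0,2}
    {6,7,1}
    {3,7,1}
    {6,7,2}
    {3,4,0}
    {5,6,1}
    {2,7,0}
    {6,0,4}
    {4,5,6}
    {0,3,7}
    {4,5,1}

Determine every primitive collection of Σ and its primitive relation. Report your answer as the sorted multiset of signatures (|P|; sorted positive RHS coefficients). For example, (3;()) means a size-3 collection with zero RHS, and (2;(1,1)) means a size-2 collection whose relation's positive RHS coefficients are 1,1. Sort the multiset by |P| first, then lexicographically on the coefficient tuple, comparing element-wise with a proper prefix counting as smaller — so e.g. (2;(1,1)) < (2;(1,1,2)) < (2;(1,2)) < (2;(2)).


Δ(Σ) — 8 vertices, 12 min non-faces:

  {2,3}:  v_{2} + v_{3} = 0  ⟹  sig = (2;())
  {4,7}:  v_{4} + v_{7} = 0  ⟹  sig = (2;())
  {0,1}:  v_{0} + v_{1} = v_{4}  ⟹  sig = (2;(1))
  {1,2}:  v_{1} + v_{2} = v_{6}  ⟹  sig = (2;(1))
  {3,6}:  v_{3} + v_{6} = v_{1}  ⟹  sig = (2;(1))
  {2,4}:  v_{2} + v_{4} = v_{0} + v_{6}  ⟹  sig = (2;(1,1))
  {5,7}:  v_{5} + v_{7} = v_{1} + v_{6}  ⟹  sig = (2;(1,1))
  {0,5}:  v_{0} + v_{5} = 2·v_{4} + v_{6}  ⟹  sig = (2;(1,2))
  {2,5}:  v_{2} + v_{5} = v_{4} + 2·v_{6}  ⟹  sig = (2;(1,2))
  {3,5}:  v_{3} + v_{5} = 2·v_{1} + v_{4}  ⟹  sig = (2;(1,2))
  {0,6,7}:  v_{0} + v_{6} + v_{7} = v_{2}  ⟹  sig = (3;(1))
  {1,4,6}:  v_{1} + v_{4} + v_{6} = v_{5}  ⟹  sig = (3;(1))

Sorted signature multiset PRS(X):
[(2;()), (2;()), (2;(1)), (2;(1)), (2;(1)), (2;(1,1)), (2;(1,1)), (2;(1,2)), (2;(1,2)), (2;(1,2)), (3;(1)), (3;(1))]


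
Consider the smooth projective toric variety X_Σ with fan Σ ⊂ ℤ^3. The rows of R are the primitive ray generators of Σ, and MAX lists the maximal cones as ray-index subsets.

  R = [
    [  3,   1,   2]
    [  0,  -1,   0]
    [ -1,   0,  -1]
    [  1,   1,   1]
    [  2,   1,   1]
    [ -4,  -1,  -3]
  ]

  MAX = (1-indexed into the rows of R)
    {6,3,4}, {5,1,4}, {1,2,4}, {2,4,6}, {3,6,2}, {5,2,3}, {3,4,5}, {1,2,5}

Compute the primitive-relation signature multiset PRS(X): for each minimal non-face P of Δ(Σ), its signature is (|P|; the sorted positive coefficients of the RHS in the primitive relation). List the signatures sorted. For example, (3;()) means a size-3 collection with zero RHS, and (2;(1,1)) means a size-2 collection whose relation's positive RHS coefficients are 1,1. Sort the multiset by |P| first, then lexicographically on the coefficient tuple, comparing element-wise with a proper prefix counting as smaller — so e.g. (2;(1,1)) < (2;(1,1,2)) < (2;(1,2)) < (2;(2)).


|primitive collections| = 5. Relations:

  P = {1,3}:  v_{1} + v_{3} = v_{5}  so sig = (2;(1))
  P = {1,6}:  v_{1} + v_{6} = v_{3}  so sig = (2;(1))
  P = {5,6}:  v_{5} + v_{6} = 2·v_{3}  so sig = (2;(2))
  P = {2,3,4}:  v_{2} + v_{3} + v_{4} = 0  so sig = (3;())
  P = {2,4,5}:  v_{2} + v_{4} + v_{5} = v_{1}  so sig = (3;(1))

Hence PRS(X_Σ) =
    (2;(1))
    (2;(1))
    (2;(2))
    (3;())
    (3;(1))


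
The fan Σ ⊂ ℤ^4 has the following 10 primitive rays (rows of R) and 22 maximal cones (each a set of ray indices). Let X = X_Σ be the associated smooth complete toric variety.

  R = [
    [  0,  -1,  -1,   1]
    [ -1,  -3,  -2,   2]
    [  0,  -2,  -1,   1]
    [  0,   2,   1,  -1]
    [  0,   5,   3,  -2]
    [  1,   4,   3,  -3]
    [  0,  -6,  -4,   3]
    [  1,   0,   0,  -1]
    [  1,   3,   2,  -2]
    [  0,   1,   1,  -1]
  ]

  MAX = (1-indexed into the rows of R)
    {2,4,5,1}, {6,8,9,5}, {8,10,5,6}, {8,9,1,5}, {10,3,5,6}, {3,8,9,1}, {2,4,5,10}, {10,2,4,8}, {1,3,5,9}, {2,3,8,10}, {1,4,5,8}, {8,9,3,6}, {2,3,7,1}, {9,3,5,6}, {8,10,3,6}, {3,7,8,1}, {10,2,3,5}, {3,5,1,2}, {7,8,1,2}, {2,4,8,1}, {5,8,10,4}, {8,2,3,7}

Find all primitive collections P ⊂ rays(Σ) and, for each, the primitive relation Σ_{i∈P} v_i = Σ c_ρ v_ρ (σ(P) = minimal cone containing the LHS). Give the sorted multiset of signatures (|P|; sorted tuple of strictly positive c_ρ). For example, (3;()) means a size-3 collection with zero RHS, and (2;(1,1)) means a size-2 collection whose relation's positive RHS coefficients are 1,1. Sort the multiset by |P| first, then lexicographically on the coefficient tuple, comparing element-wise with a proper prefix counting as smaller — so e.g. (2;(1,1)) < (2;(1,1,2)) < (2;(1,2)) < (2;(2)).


Primitive collections (16):

  P = {1,10}:  v_{1} + v_{10} = 0 — sig = (2;())
  P = {2,9}:  v_{2} + v_{9} = 0 — sig = (2;())
  P = {3,4}:  v_{3} + v_{4} = 0 — sig = (2;())
  P = {1,6}:  v_{1} + v_{6} = v_{9} — sig = (2;(1))
  P = {2,6}:  v_{2} + v_{6} = v_{10} — sig = (2;(1))
  P = {5,7}:  v_{5} + v_{7} = v_{1} — sig = (2;(1))
  P = {9,10}:  v_{9} + v_{10} = v_{6} — sig = (2;(1))
  P = {4,9}:  v_{4} + v_{9} = v_{5} + v_{8} — sig = (2;(1,1))
  P = {6,7}:  v_{6} + v_{7} = v_{3} + v_{8} — sig = (2;(1,1))
  P = {4,6}:  v_{4} + v_{6} = v_{5} + v_{8} + v_{10} — sig = (2;(1,1,1))
  P = {4,7}:  v_{4} + v_{7} = v_{1} + v_{2} + v_{8} — sig = (2;(1,1,1))
  P = {7,9}:  v_{7} + v_{9} = v_{1} + v_{3} + v_{8} — sig = (2;(1,1,1))
  P = {7,10}:  v_{7} + v_{10} = v_{2} + v_{3} + v_{8} — sig = (2;(1,1,1))
  P = {2,5,8}:  v_{2} + v_{5} + v_{8} = v_{4} — sig = (3;(1))
  P = {3,5,8}:  v_{3} + v_{5} + v_{8} = v_{9} — sig = (3;(1))
  P = {1,2,3,8}:  v_{1} + v_{2} + v_{3} + v_{8} = v_{7} — sig = (4;(1))

Sorted signature multiset PRS(X):
    |P|=2: 13 collections, coeffs (), (), (), (1), (1), (1), (1), (1,1), (1,1), (1,1,1), (1,1,1), (1,1,1), (1,1,1)
    |P|=3: 2 collections, coeffs (1), (1)
    |P|=4: 1 collection, coeffs (1)


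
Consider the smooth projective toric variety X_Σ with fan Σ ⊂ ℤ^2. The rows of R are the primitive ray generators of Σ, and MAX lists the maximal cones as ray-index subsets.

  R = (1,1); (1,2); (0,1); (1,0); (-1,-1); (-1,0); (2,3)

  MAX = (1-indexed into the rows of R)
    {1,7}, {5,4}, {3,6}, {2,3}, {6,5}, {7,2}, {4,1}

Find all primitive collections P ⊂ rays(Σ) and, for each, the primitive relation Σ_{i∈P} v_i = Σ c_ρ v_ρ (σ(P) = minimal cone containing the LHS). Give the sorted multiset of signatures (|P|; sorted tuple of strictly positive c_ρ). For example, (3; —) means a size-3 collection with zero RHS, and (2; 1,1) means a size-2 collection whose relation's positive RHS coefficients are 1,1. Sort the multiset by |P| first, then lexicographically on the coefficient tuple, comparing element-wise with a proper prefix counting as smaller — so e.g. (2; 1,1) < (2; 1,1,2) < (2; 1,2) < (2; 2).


|primitive collections| = 14. Relations:

  {1,5}:  v_{1} + v_{5} = 0  ⇒ sig = (2; —)
  {4,6}:  v_{4} + v_{6} = 0  ⇒ sig = (2; —)
  {1,2}:  v_{1} + v_{2} = v_{7}  ⇒ sig = (2; 1)
  {1,3}:  v_{1} + v_{3} = v_{2}  ⇒ sig = (2; 1)
  {1,6}:  v_{1} + v_{6} = v_{3}  ⇒ sig = (2; 1)
  {2,5}:  v_{2} + v_{5} = v_{3}  ⇒ sig = (2; 1)
  {3,4}:  v_{3} + v_{4} = v_{1}  ⇒ sig = (2; 1)
  {3,5}:  v_{3} + v_{5} = v_{6}  ⇒ sig = (2; 1)
  {5,7}:  v_{5} + v_{7} = v_{2}  ⇒ sig = (2; 1)
  {6,7}:  v_{6} + v_{7} = v_{2} + v_{3}  ⇒ sig = (2; 1,1)
  {2,4}:  v_{2} + v_{4} = 2·v_{1}  ⇒ sig = (2; 2)
  {2,6}:  v_{2} + v_{6} = 2·v_{3}  ⇒ sig = (2; 2)
  {3,7}:  v_{3} + v_{7} = 2·v_{2}  ⇒ sig = (2; 2)
  {4,7}:  v_{4} + v_{7} = 3·v_{1}  ⇒ sig = (2; 3)

Sorted signature multiset PRS(X):
{ (2; —) ×2,  (2; 1) ×7,  (2; 1,1),  (2; 2) ×3,  (2; 3) }


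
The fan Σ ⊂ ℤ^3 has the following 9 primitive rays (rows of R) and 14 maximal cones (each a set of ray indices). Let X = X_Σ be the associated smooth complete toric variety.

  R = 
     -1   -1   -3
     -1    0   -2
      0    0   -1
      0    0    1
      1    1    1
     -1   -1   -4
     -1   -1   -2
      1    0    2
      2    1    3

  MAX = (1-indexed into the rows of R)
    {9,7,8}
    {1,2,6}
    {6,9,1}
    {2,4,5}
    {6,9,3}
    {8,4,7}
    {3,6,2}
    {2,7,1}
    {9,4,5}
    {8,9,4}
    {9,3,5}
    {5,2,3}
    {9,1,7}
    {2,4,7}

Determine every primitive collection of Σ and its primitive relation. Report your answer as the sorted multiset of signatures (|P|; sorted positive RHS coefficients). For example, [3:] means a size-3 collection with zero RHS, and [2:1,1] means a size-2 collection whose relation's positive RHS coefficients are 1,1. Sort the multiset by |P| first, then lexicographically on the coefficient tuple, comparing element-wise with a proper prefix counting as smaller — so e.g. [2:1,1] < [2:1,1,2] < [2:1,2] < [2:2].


16 minimal non-faces of Δ(Σ) (on 9 rays):

  {2,8}:  v_{2} + v_{8} = 0  →  sig = [2:]
  {3,4}:  v_{3} + v_{4} = 0  →  sig = [2:]
  {1,3}:  v_{1} + v_{3} = v_{6}  →  sig = [2:1]
  {1,4}:  v_{1} + v_{4} = v_{7}  →  sig = [2:1]
  {2,9}:  v_{2} + v_{9} = v_{5}  →  sig = [2:1]
  {3,7}:  v_{3} + v_{7} = v_{1}  →  sig = [2:1]
  {4,6}:  v_{4} + v_{6} = v_{1}  →  sig = [2:1]
  {5,7}:  v_{5} + v_{7} = v_{3}  →  sig = [2:1]
  {5,8}:  v_{5} + v_{8} = v_{9}  →  sig = [2:1]
  {3,8}:  v_{3} + v_{8} = v_{7} + v_{9}  →  sig = [2:1,1]
  {6,8}:  v_{6} + v_{8} = v_{1} + v_{7} + v_{9}  →  sig = [2:1,1,1]
  {1,8}:  v_{1} + v_{8} = 2·v_{7} + v_{9}  →  sig = [2:1,2]
  {1,5}:  v_{1} + v_{5} = 2·v_{3}  →  sig = [2:2]
  {6,7}:  v_{6} + v_{7} = 2·v_{1}  →  sig = [2:2]
  {5,6}:  v_{5} + v_{6} = 3·v_{3}  →  sig = [2:3]
  {4,7,9}:  v_{4} + v_{7} + v_{9} = v_{8}  →  sig = [3:1]

Hence PRS(X_Σ) =
    [2:]
    [2:]
    [2:1]
    [2:1]
    [2:1]
    [2:1]
    [2:1]
    [2:1]
    [2:1]
    [2:1,1]
    [2:1,1,1]
    [2:1,2]
    [2:2]
    [2:2]
    [2:3]
    [3:1]


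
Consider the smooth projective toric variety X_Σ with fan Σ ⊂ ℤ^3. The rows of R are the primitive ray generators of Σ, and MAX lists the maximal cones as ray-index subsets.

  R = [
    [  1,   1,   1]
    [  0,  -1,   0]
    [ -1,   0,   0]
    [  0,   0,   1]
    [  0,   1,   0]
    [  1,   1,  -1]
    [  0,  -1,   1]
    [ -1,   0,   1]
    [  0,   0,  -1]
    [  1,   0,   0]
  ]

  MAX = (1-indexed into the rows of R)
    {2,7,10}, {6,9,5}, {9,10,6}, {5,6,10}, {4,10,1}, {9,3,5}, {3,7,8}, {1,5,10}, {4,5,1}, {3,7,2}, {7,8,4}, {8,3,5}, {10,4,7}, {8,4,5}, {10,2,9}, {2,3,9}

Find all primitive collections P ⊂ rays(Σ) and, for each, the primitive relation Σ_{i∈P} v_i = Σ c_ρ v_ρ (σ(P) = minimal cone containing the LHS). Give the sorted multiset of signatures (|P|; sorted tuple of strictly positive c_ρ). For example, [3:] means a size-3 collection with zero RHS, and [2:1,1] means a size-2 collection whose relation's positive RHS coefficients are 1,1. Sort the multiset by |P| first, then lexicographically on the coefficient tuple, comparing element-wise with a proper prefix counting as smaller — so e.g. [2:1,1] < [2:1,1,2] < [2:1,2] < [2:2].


|primitive collections| = 23. Relations:

  P={2,5}:  v_{2} + v_{5} = 0  →  sig = [2:]
  P={3,10}:  v_{3} + v_{10} = 0  →  sig = [2:]
  P={4,9}:  v_{4} + v_{9} = 0  →  sig = [2:]
  P={2,4}:  v_{2} + v_{4} = v_{7}  →  sig = [2:1]
  P={3,4}:  v_{3} + v_{4} = v_{8}  →  sig = [2:1]
  P={5,7}:  v_{5} + v_{7} = v_{4}  →  sig = [2:1]
  P={6,7}:  v_{6} + v_{7} = v_{10}  →  sig = [2:1]
  P={6,8}:  v_{6} + v_{8} = v_{5}  →  sig = [2:1]
  P={7,9}:  v_{7} + v_{9} = v_{2}  →  sig = [2:1]
  P={8,9}:  v_{8} + v_{9} = v_{3}  →  sig = [2:1]
  P={8,10}:  v_{8} + v_{10} = v_{4}  →  sig = [2:1]
  P={1,2}:  v_{1} + v_{2} = v_{4} + v_{10}  →  sig = [2:1,1]
  P={1,3}:  v_{1} + v_{3} = v_{4} + v_{5}  →  sig = [2:1,1]
  P={1,9}:  v_{1} + v_{9} = v_{5} + v_{10}  →  sig = [2:1,1]
  P={2,6}:  v_{2} + v_{6} = v_{9} + v_{10}  →  sig = [2:1,1]
  P={2,8}:  v_{2} + v_{8} = v_{3} + v_{7}  →  sig = [2:1,1]
  P={3,6}:  v_{3} + v_{6} = v_{5} + v_{9}  →  sig = [2:1,1]
  P={4,6}:  v_{4} + v_{6} = v_{5} + v_{10}  →  sig = [2:1,1]
  P={1,7}:  v_{1} + v_{7} = 2·v_{4} + v_{10}  →  sig = [2:1,2]
  P={1,8}:  v_{1} + v_{8} = 2·v_{4} + v_{5}  →  sig = [2:1,2]
  P={1,6}:  v_{1} + v_{6} = 2·v_{5} + 2·v_{10}  →  sig = [2:2,2]
  P={4,5,10}:  v_{4} + v_{5} + v_{10} = v_{1}  →  sig = [3:1]
  P={5,9,10}:  v_{5} + v_{9} + v_{10} = v_{6}  →  sig = [3:1]

so the primitive-relation signature multiset is
[[2:], [2:], [2:], [2:1], [2:1], [2:1], [2:1], [2:1], [2:1], [2:1], [2:1], [2:1,1], [2:1,1], [2:1,1], [2:1,1], [2:1,1], [2:1,1], [2:1,1], [2:1,2], [2:1,2], [2:2,2], [3:1], [3:1]]


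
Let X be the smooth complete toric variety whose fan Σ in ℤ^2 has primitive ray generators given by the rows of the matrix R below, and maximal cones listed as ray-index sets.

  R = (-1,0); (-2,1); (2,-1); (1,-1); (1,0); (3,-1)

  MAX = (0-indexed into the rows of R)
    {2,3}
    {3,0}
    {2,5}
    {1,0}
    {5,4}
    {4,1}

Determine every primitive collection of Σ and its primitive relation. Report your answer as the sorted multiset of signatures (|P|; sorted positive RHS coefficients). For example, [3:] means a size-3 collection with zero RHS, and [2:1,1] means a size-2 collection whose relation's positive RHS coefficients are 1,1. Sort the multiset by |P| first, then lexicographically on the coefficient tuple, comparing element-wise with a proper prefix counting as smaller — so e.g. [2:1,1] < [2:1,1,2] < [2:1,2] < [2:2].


|primitive collections| = 9. Relations:

  • {0,4}:  v_{0} + v_{4} = 0 ; sig = [2:]
  • {1,2}:  v_{1} + v_{2} = 0 ; sig = [2:]
  • {0,2}:  v_{0} + v_{2} = v_{3} ; sig = [2:1]
  • {0,5}:  v_{0} + v_{5} = v_{2} ; sig = [2:1]
  • {1,3}:  v_{1} + v_{3} = v_{0} ; sig = [2:1]
  • {1,5}:  v_{1} + v_{5} = v_{4} ; sig = [2:1]
  • {2,4}:  v_{2} + v_{4} = v_{5} ; sig = [2:1]
  • {3,4}:  v_{3} + v_{4} = v_{2} ; sig = [2:1]
  • {3,5}:  v_{3} + v_{5} = 2·v_{2} ; sig = [2:2]

Signatures (|P|; sorted positive RHS coefficients), sorted:
    |P|=2: 9 collections, coeffs (), (), (1), (1), (1), (1), (1), (1), (2)


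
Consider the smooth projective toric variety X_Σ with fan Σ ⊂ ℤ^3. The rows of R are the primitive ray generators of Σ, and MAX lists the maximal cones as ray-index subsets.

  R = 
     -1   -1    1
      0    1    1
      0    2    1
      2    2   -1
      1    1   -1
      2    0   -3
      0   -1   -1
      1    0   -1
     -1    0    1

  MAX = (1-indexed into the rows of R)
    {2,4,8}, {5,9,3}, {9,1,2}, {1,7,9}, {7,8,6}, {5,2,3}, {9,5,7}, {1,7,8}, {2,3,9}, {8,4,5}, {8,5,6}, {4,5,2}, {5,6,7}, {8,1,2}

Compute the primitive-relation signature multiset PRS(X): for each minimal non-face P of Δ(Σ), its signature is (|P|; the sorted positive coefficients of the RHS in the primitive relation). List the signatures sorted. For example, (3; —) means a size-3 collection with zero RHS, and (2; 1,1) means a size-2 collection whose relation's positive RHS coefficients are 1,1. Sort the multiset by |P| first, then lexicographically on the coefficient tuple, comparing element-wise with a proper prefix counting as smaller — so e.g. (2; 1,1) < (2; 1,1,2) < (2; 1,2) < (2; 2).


Δ(Σ) — 9 vertices, 18 min non-faces:

  {1,5}:  v_{1} + v_{5} = 0 ; sig = (2; —)
  {2,7}:  v_{2} + v_{7} = 0 ; sig = (2; —)
  {8,9}:  v_{8} + v_{9} = 0 ; sig = (2; —)
  {1,3}:  v_{1} + v_{3} = v_{2} + v_{9} ; sig = (2; 1,1)
  {1,4}:  v_{1} + v_{4} = v_{2} + v_{8} ; sig = (2; 1,1)
  {1,6}:  v_{1} + v_{6} = v_{7} + v_{8} ; sig = (2; 1,1)
  {2,6}:  v_{2} + v_{6} = v_{5} + v_{8} ; sig = (2; 1,1)
  {3,7}:  v_{3} + v_{7} = v_{5} + v_{9} ; sig = (2; 1,1)
  {3,8}:  v_{3} + v_{8} = v_{2} + v_{5} ; sig = (2; 1,1)
  {4,7}:  v_{4} + v_{7} = v_{5} + v_{8} ; sig = (2; 1,1)
  {4,9}:  v_{4} + v_{9} = v_{2} + v_{5} ; sig = (2; 1,1)
  {6,9}:  v_{6} + v_{9} = v_{5} + v_{7} ; sig = (2; 1,1)
  {3,6}:  v_{3} + v_{6} = 2·v_{5} ; sig = (2; 2)
  {3,4}:  v_{3} + v_{4} = 2·v_{2} + 2·v_{5} ; sig = (2; 2,2)
  {4,6}:  v_{4} + v_{6} = 2·v_{5} + 2·v_{8} ; sig = (2; 2,2)
  {2,5,8}:  v_{2} + v_{5} + v_{8} = v_{4} ; sig = (3; 1)
  {2,5,9}:  v_{2} + v_{5} + v_{9} = v_{3} ; sig = (3; 1)
  {5,7,8}:  v_{5} + v_{7} + v_{8} = v_{6} ; sig = (3; 1)

so the primitive-relation signature multiset is
    |P|=2: 15 collections, coeffs (), (), (), (1,1), (1,1), (1,1), (1,1), (1,1), (1,1), (1,1), (1,1), (1,1), (2), (2,2), (2,2)
    |P|=3: 3 collections, coeffs (1), (1), (1)


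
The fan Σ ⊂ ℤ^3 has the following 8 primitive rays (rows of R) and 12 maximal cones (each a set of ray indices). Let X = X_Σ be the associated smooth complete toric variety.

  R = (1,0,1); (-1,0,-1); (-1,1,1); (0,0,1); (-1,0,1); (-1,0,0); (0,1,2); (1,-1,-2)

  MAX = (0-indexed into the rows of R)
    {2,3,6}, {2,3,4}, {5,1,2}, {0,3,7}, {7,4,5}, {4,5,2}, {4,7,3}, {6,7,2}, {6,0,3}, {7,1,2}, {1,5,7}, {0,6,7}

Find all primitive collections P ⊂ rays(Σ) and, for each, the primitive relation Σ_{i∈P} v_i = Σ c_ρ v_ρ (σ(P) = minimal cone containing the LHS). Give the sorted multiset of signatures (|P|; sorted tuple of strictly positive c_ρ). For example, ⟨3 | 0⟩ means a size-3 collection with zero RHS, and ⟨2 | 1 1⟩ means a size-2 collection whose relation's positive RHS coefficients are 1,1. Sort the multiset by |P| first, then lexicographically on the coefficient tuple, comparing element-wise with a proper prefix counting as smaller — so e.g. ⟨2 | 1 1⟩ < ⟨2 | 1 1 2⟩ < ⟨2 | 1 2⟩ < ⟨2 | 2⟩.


|primitive collections| = 14. Relations:

  {0,1}:  v_{0} + v_{1} = 0 — sig = ⟨2 | 0⟩
  {0,2}:  v_{0} + v_{2} = v_{6} — sig = ⟨2 | 1⟩
  {0,5}:  v_{0} + v_{5} = v_{3} — sig = ⟨2 | 1⟩
  {1,3}:  v_{1} + v_{3} = v_{5} — sig = ⟨2 | 1⟩
  {1,6}:  v_{1} + v_{6} = v_{2} — sig = ⟨2 | 1⟩
  {3,5}:  v_{3} + v_{5} = v_{4} — sig = ⟨2 | 1⟩
  {5,6}:  v_{5} + v_{6} = v_{2} + v_{3} — sig = ⟨2 | 1 1⟩
  {4,6}:  v_{4} + v_{6} = v_{2} + 2·v_{3} — sig = ⟨2 | 1 2⟩
  {0,4}:  v_{0} + v_{4} = 2·v_{3} — sig = ⟨2 | 2⟩
  {1,4}:  v_{1} + v_{4} = 2·v_{5} — sig = ⟨2 | 2⟩
  {2,3,7}:  v_{2} + v_{3} + v_{7} = 0 — sig = ⟨3 | 0⟩
  {2,4,7}:  v_{2} + v_{4} + v_{7} = v_{5} — sig = ⟨3 | 1⟩
  {2,5,7}:  v_{2} + v_{5} + v_{7} = v_{1} — sig = ⟨3 | 1⟩
  {3,6,7}:  v_{3} + v_{6} + v_{7} = v_{0} — sig = ⟨3 | 1⟩

Signatures (|P|; sorted positive RHS coefficients), sorted:
{ ⟨2 | 0⟩,  ⟨2 | 1⟩ ×5,  ⟨2 | 1 1⟩,  ⟨2 | 1 2⟩,  ⟨2 | 2⟩ ×2,  ⟨3 | 0⟩,  ⟨3 | 1⟩ ×3 }


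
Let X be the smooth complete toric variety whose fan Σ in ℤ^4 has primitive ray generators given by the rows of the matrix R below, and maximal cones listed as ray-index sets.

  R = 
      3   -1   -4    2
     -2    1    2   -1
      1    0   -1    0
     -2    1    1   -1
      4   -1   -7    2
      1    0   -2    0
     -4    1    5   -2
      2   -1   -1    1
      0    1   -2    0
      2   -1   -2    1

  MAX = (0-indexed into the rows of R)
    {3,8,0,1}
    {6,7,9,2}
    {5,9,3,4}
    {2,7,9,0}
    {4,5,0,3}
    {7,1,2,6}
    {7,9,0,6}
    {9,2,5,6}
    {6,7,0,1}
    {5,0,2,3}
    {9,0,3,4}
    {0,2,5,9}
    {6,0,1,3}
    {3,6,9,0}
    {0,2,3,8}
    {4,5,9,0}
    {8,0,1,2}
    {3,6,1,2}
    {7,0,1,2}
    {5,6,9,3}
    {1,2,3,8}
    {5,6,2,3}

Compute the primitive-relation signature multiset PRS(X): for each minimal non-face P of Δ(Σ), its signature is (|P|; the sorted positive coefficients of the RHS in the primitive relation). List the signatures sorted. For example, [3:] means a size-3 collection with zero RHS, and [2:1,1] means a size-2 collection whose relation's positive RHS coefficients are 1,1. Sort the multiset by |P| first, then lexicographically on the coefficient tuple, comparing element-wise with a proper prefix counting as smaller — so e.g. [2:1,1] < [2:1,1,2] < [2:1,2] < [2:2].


|primitive collections| = 18. Relations:

  P = {1,9}:  v_{1} + v_{9} = 0  so sig = [2:]
  P = {3,7}:  v_{3} + v_{7} = 0  so sig = [2:]
  P = {1,5}:  v_{1} + v_{5} = v_{2} + v_{3}  so sig = [2:1,1]
  P = {5,7}:  v_{5} + v_{7} = v_{2} + v_{9}  so sig = [2:1,1]
  P = {6,8}:  v_{6} + v_{8} = v_{1} + v_{3}  so sig = [2:1,1]
  P = {1,4}:  v_{1} + v_{4} = v_{0} + v_{3} + v_{5}  so sig = [2:1,1,1]
  P = {4,7}:  v_{4} + v_{7} = v_{0} + v_{5} + v_{9}  so sig = [2:1,1,1]
  P = {7,8}:  v_{7} + v_{8} = v_{0} + v_{1} + v_{2}  so sig = [2:1,1,1]
  P = {8,9}:  v_{8} + v_{9} = v_{0} + v_{2} + v_{3}  so sig = [2:1,1,1]
  P = {4,8}:  v_{4} + v_{8} = 2·v_{0} + v_{2} + 2·v_{3} + v_{5}  so sig = [2:1,1,2,2]
  P = {2,4}:  v_{2} + v_{4} = v_{0} + 2·v_{5}  so sig = [2:1,2]
  P = {5,8}:  v_{5} + v_{8} = v_{0} + 2·v_{2} + 2·v_{3}  so sig = [2:1,2,2]
  P = {4,6}:  v_{4} + v_{6} = 2·v_{3} + 2·v_{9}  so sig = [2:2,2]
  P = {0,2,6}:  v_{0} + v_{2} + v_{6} = 0  so sig = [3:]
  P = {2,3,9}:  v_{2} + v_{3} + v_{9} = v_{5}  so sig = [3:1]
  P = {0,5,6}:  v_{0} + v_{5} + v_{6} = v_{3} + v_{9}  so sig = [3:1,1]
  P = {0,1,2,3}:  v_{0} + v_{1} + v_{2} + v_{3} = v_{8}  so sig = [4:1]
  P = {0,3,5,9}:  v_{0} + v_{3} + v_{5} + v_{9} = v_{4}  so sig = [4:1]

Sorted signature multiset PRS(X):
    |P|=2: 13 collections, coeffs (), (), (1,1), (1,1), (1,1), (1,1,1), (1,1,1), (1,1,1), (1,1,1), (1,1,2,2), (1,2), (1,2,2), (2,2)
    |P|=3: 3 collections, coeffs (), (1), (1,1)
    |P|=4: 2 collections, coeffs (1), (1)


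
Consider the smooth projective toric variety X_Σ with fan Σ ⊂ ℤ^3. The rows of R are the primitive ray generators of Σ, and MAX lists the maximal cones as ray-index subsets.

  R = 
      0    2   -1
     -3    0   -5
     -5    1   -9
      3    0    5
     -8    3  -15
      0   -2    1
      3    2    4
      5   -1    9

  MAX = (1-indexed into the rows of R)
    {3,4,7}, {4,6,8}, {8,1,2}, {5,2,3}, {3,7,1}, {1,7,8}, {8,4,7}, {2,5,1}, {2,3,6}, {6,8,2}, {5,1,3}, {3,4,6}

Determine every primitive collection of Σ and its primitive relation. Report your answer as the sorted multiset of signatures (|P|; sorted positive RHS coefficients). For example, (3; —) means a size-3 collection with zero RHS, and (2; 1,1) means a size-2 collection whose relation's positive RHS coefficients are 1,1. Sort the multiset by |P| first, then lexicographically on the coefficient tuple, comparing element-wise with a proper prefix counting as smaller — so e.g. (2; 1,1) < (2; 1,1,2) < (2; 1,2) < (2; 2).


The 11 primitive collections of Σ (r=8, n=3):

  P = {1,6}:  v_{1} + v_{6} = 0  ⇒ sig = (2; —)
  P = {2,4}:  v_{2} + v_{4} = 0  ⇒ sig = (2; —)
  P = {3,8}:  v_{3} + v_{8} = 0  ⇒ sig = (2; —)
  P = {1,4}:  v_{1} + v_{4} = v_{7}  ⇒ sig = (2; 1)
  P = {2,7}:  v_{2} + v_{7} = v_{1}  ⇒ sig = (2; 1)
  P = {6,7}:  v_{6} + v_{7} = v_{4}  ⇒ sig = (2; 1)
  P = {4,5}:  v_{4} + v_{5} = v_{1} + v_{3}  ⇒ sig = (2; 1,1)
  P = {5,6}:  v_{5} + v_{6} = v_{2} + v_{3}  ⇒ sig = (2; 1,1)
  P = {5,8}:  v_{5} + v_{8} = v_{1} + v_{2}  ⇒ sig = (2; 1,1)
  P = {5,7}:  v_{5} + v_{7} = 2·v_{1} + v_{3}  ⇒ sig = (2; 1,2)
  P = {1,2,3}:  v_{1} + v_{2} + v_{3} = v_{5}  ⇒ sig = (3; 1)

Sorted signature multiset PRS(X):
    |P|=2: 10 collections, coeffs (), (), (), (1), (1), (1), (1,1), (1,1), (1,1), (1,2)
    |P|=3: 1 collection, coeffs (1)


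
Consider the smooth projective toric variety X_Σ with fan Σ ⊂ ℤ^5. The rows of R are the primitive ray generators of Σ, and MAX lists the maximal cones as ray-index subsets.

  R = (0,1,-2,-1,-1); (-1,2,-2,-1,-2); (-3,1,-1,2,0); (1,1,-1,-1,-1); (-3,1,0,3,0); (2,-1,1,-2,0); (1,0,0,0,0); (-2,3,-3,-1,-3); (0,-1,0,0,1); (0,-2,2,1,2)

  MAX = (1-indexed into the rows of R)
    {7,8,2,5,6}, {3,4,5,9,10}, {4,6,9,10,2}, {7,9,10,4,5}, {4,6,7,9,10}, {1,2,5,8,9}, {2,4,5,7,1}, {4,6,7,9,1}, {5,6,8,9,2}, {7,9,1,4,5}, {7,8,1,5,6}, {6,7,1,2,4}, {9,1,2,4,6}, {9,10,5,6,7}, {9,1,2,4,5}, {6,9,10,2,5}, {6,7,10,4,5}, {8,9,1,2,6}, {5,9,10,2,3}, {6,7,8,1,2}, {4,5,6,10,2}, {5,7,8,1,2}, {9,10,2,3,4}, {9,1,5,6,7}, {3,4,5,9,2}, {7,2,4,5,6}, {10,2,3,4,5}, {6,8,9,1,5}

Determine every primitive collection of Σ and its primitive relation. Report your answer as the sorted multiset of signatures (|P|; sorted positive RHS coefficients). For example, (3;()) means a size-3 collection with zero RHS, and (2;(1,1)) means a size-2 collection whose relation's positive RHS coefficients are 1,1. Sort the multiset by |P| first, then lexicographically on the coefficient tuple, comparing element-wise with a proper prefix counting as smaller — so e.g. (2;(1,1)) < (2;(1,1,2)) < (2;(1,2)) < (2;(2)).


The 14 primitive collections of Σ (r=10, n=5):

  P = {1,10}:  v_{1} + v_{10} = v_{9} — sig = (2;(1))
  P = {3,6}:  v_{3} + v_{6} = v_{2} + v_{10} — sig = (2;(1,1))
  P = {3,7}:  v_{3} + v_{7} = v_{4} + v_{5} + v_{9} — sig = (2;(1,1,1))
  P = {8,10}:  v_{8} + v_{10} = v_{2} + v_{5} + v_{6} + v_{9} — sig = (2;(1,1,1,1))
  P = {1,3}:  v_{1} + v_{3} = v_{2} + v_{4} + v_{5} + 2·v_{9} — sig = (2;(1,1,1,2))
  P = {3,8}:  v_{3} + v_{8} = 2·v_{2} + v_{5} + v_{9} — sig = (2;(1,1,2))
  P = {4,8}:  v_{4} + v_{8} = 2·v_{2} + v_{7} — sig = (2;(1,2))
  P = {2,7,10}:  v_{2} + v_{7} + v_{10} = 0 — sig = (3;())
  P = {2,7,9}:  v_{2} + v_{7} + v_{9} = v_{1} — sig = (3;(1))
  P = {7,8,9}:  v_{7} + v_{8} + v_{9} = 2·v_{1} + v_{5} + v_{6} — sig = (3;(1,1,2))
  P = {4,5,6,9}:  v_{4} + v_{5} + v_{6} + v_{9} = 0 — sig = (4;())
  P = {1,2,5,6}:  v_{1} + v_{2} + v_{5} + v_{6} = v_{8} — sig = (4;(1))
  P = {1,4,5,6}:  v_{1} + v_{4} + v_{5} + v_{6} = v_{2} + v_{7} — sig = (4;(1,1))
  P = {2,4,5,9,10}:  v_{2} + v_{4} + v_{5} + v_{9} + v_{10} = v_{3} — sig = (5;(1))

Hence PRS(X_Σ) =
[(2;(1)), (2;(1,1)), (2;(1,1,1)), (2;(1,1,1,1)), (2;(1,1,1,2)), (2;(1,1,2)), (2;(1,2)), (3;()), (3;(1)), (3;(1,1,2)), (4;()), (4;(1)), (4;(1,1)), (5;(1))]


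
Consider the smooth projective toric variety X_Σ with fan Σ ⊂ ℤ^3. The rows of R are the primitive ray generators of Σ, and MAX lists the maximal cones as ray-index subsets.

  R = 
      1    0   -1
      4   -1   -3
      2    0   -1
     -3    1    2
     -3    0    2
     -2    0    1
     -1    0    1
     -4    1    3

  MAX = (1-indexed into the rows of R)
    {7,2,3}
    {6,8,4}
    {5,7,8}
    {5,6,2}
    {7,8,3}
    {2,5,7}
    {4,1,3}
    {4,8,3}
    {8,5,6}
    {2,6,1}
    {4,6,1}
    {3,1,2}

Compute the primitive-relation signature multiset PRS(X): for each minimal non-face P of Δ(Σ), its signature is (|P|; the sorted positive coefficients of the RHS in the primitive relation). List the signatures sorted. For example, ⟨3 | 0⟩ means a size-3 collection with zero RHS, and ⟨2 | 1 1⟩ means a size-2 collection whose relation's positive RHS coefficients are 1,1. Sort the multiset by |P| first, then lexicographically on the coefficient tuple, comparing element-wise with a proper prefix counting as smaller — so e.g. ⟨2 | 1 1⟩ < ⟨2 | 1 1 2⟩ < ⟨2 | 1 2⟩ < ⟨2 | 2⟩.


Δ(Σ) — 8 vertices, 10 min non-faces:

  P={1,7}:  v_{1} + v_{7} = 0  ⟹  sig = ⟨2 | 0⟩
  P={2,8}:  v_{2} + v_{8} = 0  ⟹  sig = ⟨2 | 0⟩
  P={3,6}:  v_{3} + v_{6} = 0  ⟹  sig = ⟨2 | 0⟩
  P={1,5}:  v_{1} + v_{5} = v_{6}  ⟹  sig = ⟨2 | 1⟩
  P={1,8}:  v_{1} + v_{8} = v_{4}  ⟹  sig = ⟨2 | 1⟩
  P={2,4}:  v_{2} + v_{4} = v_{1}  ⟹  sig = ⟨2 | 1⟩
  P={3,5}:  v_{3} + v_{5} = v_{7}  ⟹  sig = ⟨2 | 1⟩
  P={4,7}:  v_{4} + v_{7} = v_{8}  ⟹  sig = ⟨2 | 1⟩
  P={6,7}:  v_{6} + v_{7} = v_{5}  ⟹  sig = ⟨2 | 1⟩
  P={4,5}:  v_{4} + v_{5} = v_{6} + v_{8}  ⟹  sig = ⟨2 | 1 1⟩

so the primitive-relation signature multiset is
    ⟨2 | 0⟩
    ⟨2 | 0⟩
    ⟨2 | 0⟩
    ⟨2 | 1⟩
    ⟨2 | 1⟩
    ⟨2 | 1⟩
    ⟨2 | 1⟩
    ⟨2 | 1⟩
    ⟨2 | 1⟩
    ⟨2 | 1 1⟩


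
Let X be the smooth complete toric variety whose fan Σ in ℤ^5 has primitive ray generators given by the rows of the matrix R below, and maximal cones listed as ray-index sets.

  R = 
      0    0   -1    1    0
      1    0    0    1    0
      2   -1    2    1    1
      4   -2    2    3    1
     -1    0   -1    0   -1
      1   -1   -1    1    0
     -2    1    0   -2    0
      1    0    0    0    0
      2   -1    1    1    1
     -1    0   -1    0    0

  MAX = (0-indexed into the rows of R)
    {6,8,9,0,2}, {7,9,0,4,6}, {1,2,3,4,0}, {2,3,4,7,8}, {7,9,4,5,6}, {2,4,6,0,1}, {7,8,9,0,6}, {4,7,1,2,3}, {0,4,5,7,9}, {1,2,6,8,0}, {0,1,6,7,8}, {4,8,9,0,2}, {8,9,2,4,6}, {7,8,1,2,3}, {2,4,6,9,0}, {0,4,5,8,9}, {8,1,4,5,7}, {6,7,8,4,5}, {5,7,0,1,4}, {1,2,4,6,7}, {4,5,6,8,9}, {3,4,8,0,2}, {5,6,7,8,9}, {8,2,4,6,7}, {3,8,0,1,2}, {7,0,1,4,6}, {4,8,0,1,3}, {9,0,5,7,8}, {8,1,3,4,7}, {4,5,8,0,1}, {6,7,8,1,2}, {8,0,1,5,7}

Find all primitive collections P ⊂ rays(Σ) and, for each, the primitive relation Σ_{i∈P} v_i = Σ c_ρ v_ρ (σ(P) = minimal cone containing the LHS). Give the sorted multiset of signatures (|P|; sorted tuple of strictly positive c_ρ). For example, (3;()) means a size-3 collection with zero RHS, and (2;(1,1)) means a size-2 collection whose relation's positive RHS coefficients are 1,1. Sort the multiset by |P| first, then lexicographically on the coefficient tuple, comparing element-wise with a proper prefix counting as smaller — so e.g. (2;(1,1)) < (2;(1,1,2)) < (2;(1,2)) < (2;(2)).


|primitive collections| = 15. Relations:

  P = {1,9}:  v_{1} + v_{9} = v_{0}  ⇒ sig = (2;(1))
  P = {3,6}:  v_{3} + v_{6} = v_{2}  ⇒ sig = (2;(1))
  P = {3,9}:  v_{3} + v_{9} = v_{0} + v_{2} + v_{4} + v_{8}  ⇒ sig = (2;(1,1,1,1))
  P = {2,5}:  v_{2} + v_{5} = v_{4} + 2·v_{8}  ⇒ sig = (2;(1,2))
  P = {3,5}:  v_{3} + v_{5} = v_{1} + 2·v_{4} + 3·v_{8}  ⇒ sig = (2;(1,2,3))
  P = {2,7,9}:  v_{2} + v_{7} + v_{9} = v_{8}  ⇒ sig = (3;(1))
  P = {0,2,7}:  v_{0} + v_{2} + v_{7} = v_{1} + v_{8}  ⇒ sig = (3;(1,1))
  P = {1,5,6}:  v_{1} + v_{5} + v_{6} = v_{7} + v_{9}  ⇒ sig = (3;(1,1))
  P = {0,5,6}:  v_{0} + v_{5} + v_{6} = v_{7} + 2·v_{9}  ⇒ sig = (3;(1,2))
  P = {0,3,7}:  v_{0} + v_{3} + v_{7} = 2·v_{1} + v_{4} + 2·v_{8}  ⇒ sig = (3;(1,2,2))
  P = {1,4,6,8}:  v_{1} + v_{4} + v_{6} + v_{8} = 0  ⇒ sig = (4;())
  P = {0,4,6,8}:  v_{0} + v_{4} + v_{6} + v_{8} = v_{9}  ⇒ sig = (4;(1))
  P = {1,2,4,8}:  v_{1} + v_{2} + v_{4} + v_{8} = v_{3}  ⇒ sig = (4;(1))
  P = {4,7,8,9}:  v_{4} + v_{7} + v_{8} + v_{9} = v_{5}  ⇒ sig = (4;(1))
  P = {0,4,7,8}:  v_{0} + v_{4} + v_{7} + v_{8} = v_{1} + v_{5}  ⇒ sig = (4;(1,1))

Signatures (|P|; sorted positive RHS coefficients), sorted:
{ (2;(1)) ×2,  (2;(1,1,1,1)),  (2;(1,2)),  (2;(1,2,3)),  (3;(1)),  (3;(1,1)) ×2,  (3;(1,2)),  (3;(1,2,2)),  (4;()),  (4;(1)) ×3,  (4;(1,1)) }


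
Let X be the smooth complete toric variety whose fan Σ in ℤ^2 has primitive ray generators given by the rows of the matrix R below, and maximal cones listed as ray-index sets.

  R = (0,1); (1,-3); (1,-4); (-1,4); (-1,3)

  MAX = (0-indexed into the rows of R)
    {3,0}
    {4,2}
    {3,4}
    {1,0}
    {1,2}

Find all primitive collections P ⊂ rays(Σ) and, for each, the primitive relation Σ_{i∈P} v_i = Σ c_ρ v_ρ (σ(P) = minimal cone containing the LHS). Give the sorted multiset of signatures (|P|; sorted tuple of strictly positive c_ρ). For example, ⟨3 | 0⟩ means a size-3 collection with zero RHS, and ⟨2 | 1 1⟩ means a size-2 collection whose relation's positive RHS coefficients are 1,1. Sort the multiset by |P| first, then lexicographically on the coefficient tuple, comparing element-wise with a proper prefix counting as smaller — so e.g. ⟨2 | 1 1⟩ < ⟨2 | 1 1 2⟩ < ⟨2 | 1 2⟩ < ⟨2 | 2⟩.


5 minimal non-faces of Δ(Σ) (on 5 rays):

  {1,4}:  v_{1} + v_{4} = 0 — sig = ⟨2 | 0⟩
  {2,3}:  v_{2} + v_{3} = 0 — sig = ⟨2 | 0⟩
  {0,2}:  v_{0} + v_{2} = v_{1} — sig = ⟨2 | 1⟩
  {0,4}:  v_{0} + v_{4} = v_{3} — sig = ⟨2 | 1⟩
  {1,3}:  v_{1} + v_{3} = v_{0} — sig = ⟨2 | 1⟩

Sorted signature multiset PRS(X):
    ⟨2 | 0⟩
    ⟨2 | 0⟩
    ⟨2 | 1⟩
    ⟨2 | 1⟩
    ⟨2 | 1⟩


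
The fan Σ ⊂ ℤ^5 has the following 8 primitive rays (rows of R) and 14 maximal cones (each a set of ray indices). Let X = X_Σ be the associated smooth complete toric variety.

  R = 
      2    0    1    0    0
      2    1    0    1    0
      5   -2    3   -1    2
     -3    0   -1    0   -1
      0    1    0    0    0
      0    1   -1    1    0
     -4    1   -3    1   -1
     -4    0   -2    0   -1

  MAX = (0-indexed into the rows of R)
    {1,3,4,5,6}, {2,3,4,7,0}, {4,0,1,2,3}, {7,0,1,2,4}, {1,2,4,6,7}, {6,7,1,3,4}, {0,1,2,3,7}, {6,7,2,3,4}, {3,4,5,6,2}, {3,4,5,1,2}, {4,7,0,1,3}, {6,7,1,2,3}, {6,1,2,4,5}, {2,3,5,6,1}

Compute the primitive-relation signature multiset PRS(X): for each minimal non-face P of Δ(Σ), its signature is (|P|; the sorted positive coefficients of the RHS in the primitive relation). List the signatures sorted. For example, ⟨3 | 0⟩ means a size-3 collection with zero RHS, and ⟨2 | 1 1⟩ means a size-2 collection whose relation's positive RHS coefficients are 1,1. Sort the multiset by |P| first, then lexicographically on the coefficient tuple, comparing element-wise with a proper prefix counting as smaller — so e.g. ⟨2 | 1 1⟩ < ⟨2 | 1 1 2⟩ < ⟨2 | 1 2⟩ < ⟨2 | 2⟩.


Δ(Σ) — 8 vertices, 5 min non-faces:

  • {0,5}:  v_{0} + v_{5} = v_{1} ; sig = ⟨2 | 1⟩
  • {5,7}:  v_{5} + v_{7} = v_{6} ; sig = ⟨2 | 1⟩
  • {0,6}:  v_{0} + v_{6} = v_{1} + v_{7} ; sig = ⟨2 | 1 1⟩
  • {1,2,3,4,7}:  v_{1} + v_{2} + v_{3} + v_{4} + v_{7} = 0 ; sig = ⟨5 | 0⟩
  • {1,2,3,4,6}:  v_{1} + v_{2} + v_{3} + v_{4} + v_{6} = v_{5} ; sig = ⟨5 | 1⟩

Sorted signature multiset PRS(X):
{ ⟨2 | 1⟩ ×2,  ⟨2 | 1 1⟩,  ⟨5 | 0⟩,  ⟨5 | 1⟩ }


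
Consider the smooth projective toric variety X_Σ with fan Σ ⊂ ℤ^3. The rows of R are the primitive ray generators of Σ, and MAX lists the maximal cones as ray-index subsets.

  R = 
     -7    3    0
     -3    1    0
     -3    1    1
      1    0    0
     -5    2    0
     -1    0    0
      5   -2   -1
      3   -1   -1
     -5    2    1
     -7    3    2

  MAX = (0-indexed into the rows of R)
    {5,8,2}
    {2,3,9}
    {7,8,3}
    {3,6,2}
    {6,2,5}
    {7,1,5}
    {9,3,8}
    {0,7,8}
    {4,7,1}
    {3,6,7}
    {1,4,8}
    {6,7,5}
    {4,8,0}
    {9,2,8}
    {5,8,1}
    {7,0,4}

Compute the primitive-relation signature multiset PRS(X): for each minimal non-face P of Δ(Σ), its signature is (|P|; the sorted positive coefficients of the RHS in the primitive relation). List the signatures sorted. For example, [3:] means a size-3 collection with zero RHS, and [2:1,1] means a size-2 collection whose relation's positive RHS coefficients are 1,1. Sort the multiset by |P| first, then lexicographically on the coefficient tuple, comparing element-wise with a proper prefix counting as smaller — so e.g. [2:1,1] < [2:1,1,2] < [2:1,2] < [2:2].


25 minimal non-faces of Δ(Σ) (on 10 rays):

  {2,7}:  v_{2} + v_{7} = 0  ⇒ sig = [2:]
  {3,5}:  v_{3} + v_{5} = 0  ⇒ sig = [2:]
  {6,8}:  v_{6} + v_{8} = 0  ⇒ sig = [2:]
  {0,2}:  v_{0} + v_{2} = v_{4} + v_{8}  ⇒ sig = [2:1,1]
  {0,5}:  v_{0} + v_{5} = v_{1} + v_{4}  ⇒ sig = [2:1,1]
  {0,6}:  v_{0} + v_{6} = v_{4} + v_{7}  ⇒ sig = [2:1,1]
  {1,2}:  v_{1} + v_{2} = v_{5} + v_{8}  ⇒ sig = [2:1,1]
  {1,3}:  v_{1} + v_{3} = v_{7} + v_{8}  ⇒ sig = [2:1,1]
  {1,6}:  v_{1} + v_{6} = v_{5} + v_{7}  ⇒ sig = [2:1,1]
  {2,4}:  v_{2} + v_{4} = v_{1} + v_{8}  ⇒ sig = [2:1,1]
  {4,6}:  v_{4} + v_{6} = v_{1} + v_{7}  ⇒ sig = [2:1,1]
  {5,9}:  v_{5} + v_{9} = v_{2} + v_{8}  ⇒ sig = [2:1,1]
  {6,9}:  v_{6} + v_{9} = v_{2} + v_{3}  ⇒ sig = [2:1,1]
  {7,9}:  v_{7} + v_{9} = v_{3} + v_{8}  ⇒ sig = [2:1,1]
  {4,9}:  v_{4} + v_{9} = v_{7} + 3·v_{8}  ⇒ sig = [2:1,3]
  {0,1}:  v_{0} + v_{1} = 2·v_{4}  ⇒ sig = [2:2]
  {1,9}:  v_{1} + v_{9} = 2·v_{8}  ⇒ sig = [2:2]
  {4,5}:  v_{4} + v_{5} = 2·v_{1}  ⇒ sig = [2:2]
  {3,4}:  v_{3} + v_{4} = 2·v_{7} + 2·v_{8}  ⇒ sig = [2:2,2]
  {0,9}:  v_{0} + v_{9} = 2·v_{7} + 4·v_{8}  ⇒ sig = [2:2,4]
  {0,3}:  v_{0} + v_{3} = 3·v_{7} + 3·v_{8}  ⇒ sig = [2:3,3]
  {1,7,8}:  v_{1} + v_{7} + v_{8} = v_{4}  ⇒ sig = [3:1]
  {2,3,8}:  v_{2} + v_{3} + v_{8} = v_{9}  ⇒ sig = [3:1]
  {4,7,8}:  v_{4} + v_{7} + v_{8} = v_{0}  ⇒ sig = [3:1]
  {5,7,8}:  v_{5} + v_{7} + v_{8} = v_{1}  ⇒ sig = [3:1]

Hence PRS(X_Σ) =
{ [2:] ×3,  [2:1,1] ×11,  [2:1,3],  [2:2] ×3,  [2:2,2],  [2:2,4],  [2:3,3],  [3:1] ×4 }
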